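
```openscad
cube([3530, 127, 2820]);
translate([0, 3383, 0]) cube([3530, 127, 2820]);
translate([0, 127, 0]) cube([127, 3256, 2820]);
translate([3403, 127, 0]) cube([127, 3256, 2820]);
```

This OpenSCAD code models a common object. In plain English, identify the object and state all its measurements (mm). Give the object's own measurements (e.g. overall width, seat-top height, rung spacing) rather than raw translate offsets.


The wall frame of a small rectangular building: four walls, each 2820 mm tall and 127 mm thick, enclosing a footprint 3530 mm (x) by 3510 mm (y) outside-to-outside, with no floor or roof. The front and back walls (the −y and +y sides) span the full width; the two side walls fit between them.


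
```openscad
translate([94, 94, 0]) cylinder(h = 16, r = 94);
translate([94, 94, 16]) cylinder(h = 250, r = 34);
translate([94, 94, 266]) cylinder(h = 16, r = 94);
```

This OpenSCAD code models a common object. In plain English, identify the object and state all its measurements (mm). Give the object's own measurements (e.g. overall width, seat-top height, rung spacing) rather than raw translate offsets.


A spool: two coaxial disc flanges of radius 94 mm and thickness 16 mm, joined by a core cylinder of radius 34 mm and height 250 mm. The lower flange rests on z = 0 and the three cylinders share a vertical axis.


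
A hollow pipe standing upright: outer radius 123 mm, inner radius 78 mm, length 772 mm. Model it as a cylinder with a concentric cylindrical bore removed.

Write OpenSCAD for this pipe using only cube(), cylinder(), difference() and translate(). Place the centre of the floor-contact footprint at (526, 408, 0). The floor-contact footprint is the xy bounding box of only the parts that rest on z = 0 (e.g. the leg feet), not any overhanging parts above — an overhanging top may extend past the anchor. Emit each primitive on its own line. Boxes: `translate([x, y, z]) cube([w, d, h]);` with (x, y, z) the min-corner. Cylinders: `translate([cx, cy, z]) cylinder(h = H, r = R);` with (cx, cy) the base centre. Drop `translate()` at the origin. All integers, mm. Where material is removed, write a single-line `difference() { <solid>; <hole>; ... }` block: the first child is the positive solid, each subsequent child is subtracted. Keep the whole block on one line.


difference() { translate([526, 408, 0]) cylinder(h = 772, r = 123); translate([526, 408, 0]) cylinder(h = 772, r = 78); }


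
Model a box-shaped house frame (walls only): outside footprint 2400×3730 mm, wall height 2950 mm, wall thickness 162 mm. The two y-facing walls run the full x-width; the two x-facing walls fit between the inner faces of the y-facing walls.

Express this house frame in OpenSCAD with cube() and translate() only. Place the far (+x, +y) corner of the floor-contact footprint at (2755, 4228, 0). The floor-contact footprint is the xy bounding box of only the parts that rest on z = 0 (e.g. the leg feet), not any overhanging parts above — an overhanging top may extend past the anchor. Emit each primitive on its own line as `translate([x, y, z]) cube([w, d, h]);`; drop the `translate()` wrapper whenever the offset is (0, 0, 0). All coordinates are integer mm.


translate([355, 498, 0]) cube([2400, 162, 2950]);
translate([355, 4066, 0]) cube([2400, 162, 2950]);
translate([355, 660, 0]) cube([162, 3406, 2950]);
translate([2593, 660, 0]) cube([162, 3406, 2950]);


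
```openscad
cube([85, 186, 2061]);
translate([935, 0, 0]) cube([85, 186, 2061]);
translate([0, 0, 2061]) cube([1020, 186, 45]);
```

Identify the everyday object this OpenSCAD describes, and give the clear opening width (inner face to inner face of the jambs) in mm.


A door frame. The clear opening width is 850 mm.

Two 2061 mm tall posts with a header on top — a door frame. The left jamb is 85 mm wide at x = 0; the right jamb starts at x = 935. The clear opening is 935 − 85 = 850 mm.


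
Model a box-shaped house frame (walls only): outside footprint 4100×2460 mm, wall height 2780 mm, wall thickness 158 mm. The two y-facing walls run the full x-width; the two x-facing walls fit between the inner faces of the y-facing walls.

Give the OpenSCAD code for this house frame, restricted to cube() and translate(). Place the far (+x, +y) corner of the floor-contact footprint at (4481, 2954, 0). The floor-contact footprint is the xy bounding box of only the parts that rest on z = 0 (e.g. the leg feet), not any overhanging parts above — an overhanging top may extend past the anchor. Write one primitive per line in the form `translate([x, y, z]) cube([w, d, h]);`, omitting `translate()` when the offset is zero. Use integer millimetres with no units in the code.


translate([381, 494, 0]) cube([4100, 158, 2780]);
translate([381, 2796, 0]) cube([4100, 158, 2780]);
translate([381, 652, 0]) cube([158, 2144, 2780]);
translate([4323, 652, 0]) cube([158, 2144, 2780]);


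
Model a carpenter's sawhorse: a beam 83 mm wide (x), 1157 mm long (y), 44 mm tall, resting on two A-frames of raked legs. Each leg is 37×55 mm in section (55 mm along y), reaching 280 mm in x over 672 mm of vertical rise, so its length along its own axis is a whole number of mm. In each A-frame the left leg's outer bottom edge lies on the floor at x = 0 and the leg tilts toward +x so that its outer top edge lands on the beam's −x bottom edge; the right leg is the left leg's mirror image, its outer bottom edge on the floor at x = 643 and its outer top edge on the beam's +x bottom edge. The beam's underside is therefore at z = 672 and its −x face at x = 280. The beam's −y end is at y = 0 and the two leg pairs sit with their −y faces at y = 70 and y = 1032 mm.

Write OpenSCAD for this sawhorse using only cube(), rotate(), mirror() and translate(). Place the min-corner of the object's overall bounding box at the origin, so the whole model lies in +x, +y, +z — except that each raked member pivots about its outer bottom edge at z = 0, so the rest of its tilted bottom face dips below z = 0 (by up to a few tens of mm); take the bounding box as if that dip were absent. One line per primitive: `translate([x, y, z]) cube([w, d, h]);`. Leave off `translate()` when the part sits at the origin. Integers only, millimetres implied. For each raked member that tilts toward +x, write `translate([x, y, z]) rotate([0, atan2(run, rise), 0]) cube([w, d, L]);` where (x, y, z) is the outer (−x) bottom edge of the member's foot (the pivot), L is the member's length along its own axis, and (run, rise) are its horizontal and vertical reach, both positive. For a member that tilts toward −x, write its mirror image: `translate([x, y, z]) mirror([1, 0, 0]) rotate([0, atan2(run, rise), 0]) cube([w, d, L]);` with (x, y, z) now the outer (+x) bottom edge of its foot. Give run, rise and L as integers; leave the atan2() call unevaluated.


// leg length = √(280² + 672²) = 728
// right-leg outer foot x = 2·280 + 83 = 643
// beam min-corner = (280, 0, 672)
translate([280, 0, 672]) cube([83, 1157, 44]);
translate([0, 70, 0]) rotate([0, atan2(280, 672), 0]) cube([37, 55, 728]);
translate([643, 70, 0]) mirror([1, 0, 0]) rotate([0, atan2(280, 672), 0]) cube([37, 55, 728]);
translate([0, 1032, 0]) rotate([0, atan2(280, 672), 0]) cube([37, 55, 728]);
translate([643, 1032, 0]) mirror([1, 0, 0]) rotate([0, atan2(280, 672), 0]) cube([37, 55, 728]);


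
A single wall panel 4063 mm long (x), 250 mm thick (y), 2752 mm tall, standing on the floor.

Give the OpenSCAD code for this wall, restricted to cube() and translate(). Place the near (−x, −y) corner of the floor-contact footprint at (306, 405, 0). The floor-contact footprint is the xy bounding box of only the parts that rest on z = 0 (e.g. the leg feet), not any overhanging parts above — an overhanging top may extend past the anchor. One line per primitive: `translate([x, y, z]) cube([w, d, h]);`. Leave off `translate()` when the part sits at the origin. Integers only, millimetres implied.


translate([306, 405, 0]) cube([4063, 250, 2752]);


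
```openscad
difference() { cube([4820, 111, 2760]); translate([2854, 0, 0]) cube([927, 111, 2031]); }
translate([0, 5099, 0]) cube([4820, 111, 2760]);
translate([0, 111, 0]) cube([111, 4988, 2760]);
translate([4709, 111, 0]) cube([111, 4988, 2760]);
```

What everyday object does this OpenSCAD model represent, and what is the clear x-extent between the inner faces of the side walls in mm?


A single room. The interior width is 4598 mm.

Four walls enclosing a rectangle with a door in the front wall — a room. Outside width 4820 minus two 111 mm walls gives 4598 mm.


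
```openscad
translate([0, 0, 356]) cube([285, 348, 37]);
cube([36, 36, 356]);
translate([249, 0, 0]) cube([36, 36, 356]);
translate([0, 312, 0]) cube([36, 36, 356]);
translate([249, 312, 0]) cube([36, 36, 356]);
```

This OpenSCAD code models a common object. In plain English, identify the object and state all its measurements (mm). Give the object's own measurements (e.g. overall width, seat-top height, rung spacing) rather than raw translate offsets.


A four-legged stool. The seat is a 285×348×37 mm slab whose top surface is at z = 393 mm; four square legs, each 36×36 mm in cross-section, run from the floor (z = 0) to the underside of the seat, each flush with a corner of the seat.


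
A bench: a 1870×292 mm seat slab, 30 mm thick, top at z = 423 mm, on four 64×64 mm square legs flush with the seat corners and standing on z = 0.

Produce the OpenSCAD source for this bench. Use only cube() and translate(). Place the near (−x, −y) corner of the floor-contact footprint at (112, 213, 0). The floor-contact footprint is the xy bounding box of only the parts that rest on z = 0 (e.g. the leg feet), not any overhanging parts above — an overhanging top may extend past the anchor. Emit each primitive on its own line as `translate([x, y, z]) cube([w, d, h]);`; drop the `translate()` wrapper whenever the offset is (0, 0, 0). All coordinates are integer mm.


// leg_h = 423 − 30 = 393
translate([112, 213, 393]) cube([1870, 292, 30]);
translate([112, 213, 0]) cube([64, 64, 393]);
translate([112, 441, 0]) cube([64, 64, 393]);
translate([1918, 213, 0]) cube([64, 64, 393]);
translate([1918, 441, 0]) cube([64, 64, 393]);


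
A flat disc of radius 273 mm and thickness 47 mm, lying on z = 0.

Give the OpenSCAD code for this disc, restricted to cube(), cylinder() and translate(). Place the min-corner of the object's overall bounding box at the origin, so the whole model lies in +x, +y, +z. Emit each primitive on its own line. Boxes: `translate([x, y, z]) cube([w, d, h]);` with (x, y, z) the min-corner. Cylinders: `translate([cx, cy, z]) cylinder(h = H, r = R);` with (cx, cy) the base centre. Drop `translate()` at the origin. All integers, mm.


translate([273, 273, 0]) cylinder(h = 47, r = 273);


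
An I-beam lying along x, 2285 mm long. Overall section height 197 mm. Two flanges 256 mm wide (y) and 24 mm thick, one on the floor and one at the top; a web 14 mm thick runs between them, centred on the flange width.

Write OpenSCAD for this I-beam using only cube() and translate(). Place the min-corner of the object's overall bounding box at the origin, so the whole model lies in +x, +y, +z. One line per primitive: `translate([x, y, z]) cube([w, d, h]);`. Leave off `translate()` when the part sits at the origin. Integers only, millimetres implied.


cube([2285, 256, 24]);
translate([0, 121, 24]) cube([2285, 14, 149]);
translate([0, 0, 173]) cube([2285, 256, 24]);


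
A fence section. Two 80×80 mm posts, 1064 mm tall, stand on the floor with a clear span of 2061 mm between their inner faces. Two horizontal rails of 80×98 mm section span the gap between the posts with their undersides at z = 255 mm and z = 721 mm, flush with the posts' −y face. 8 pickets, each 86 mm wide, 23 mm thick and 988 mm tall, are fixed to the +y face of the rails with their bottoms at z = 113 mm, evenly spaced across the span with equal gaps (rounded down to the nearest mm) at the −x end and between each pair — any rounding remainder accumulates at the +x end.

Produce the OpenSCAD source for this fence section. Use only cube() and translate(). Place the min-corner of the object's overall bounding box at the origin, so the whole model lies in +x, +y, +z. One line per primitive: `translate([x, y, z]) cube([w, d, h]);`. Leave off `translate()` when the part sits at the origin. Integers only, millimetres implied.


cube([80, 80, 1064]);
translate([2141, 0, 0]) cube([80, 80, 1064]);
translate([80, 0, 255]) cube([2061, 80, 98]);
translate([80, 0, 721]) cube([2061, 80, 98]);
translate([232, 80, 113]) cube([86, 23, 988]);
translate([470, 80, 113]) cube([86, 23, 988]);
translate([708, 80, 113]) cube([86, 23, 988]);
translate([946, 80, 113]) cube([86, 23, 988]);
translate([1184, 80, 113]) cube([86, 23, 988]);
translate([1422, 80, 113]) cube([86, 23, 988]);
translate([1660, 80, 113]) cube([86, 23, 988]);
translate([1898, 80, 113]) cube([86, 23, 988]);


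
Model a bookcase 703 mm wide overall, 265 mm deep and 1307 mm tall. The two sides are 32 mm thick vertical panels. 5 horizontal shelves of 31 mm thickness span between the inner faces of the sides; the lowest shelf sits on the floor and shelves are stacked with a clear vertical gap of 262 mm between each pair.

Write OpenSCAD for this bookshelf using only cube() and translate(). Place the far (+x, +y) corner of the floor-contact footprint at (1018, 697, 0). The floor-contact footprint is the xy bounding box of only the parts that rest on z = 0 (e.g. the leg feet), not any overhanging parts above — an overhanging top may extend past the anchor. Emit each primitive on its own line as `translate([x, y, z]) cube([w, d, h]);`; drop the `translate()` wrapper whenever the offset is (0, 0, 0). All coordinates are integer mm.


translate([315, 432, 0]) cube([32, 265, 1307]);
translate([986, 432, 0]) cube([32, 265, 1307]);
translate([347, 432, 0]) cube([639, 265, 31]);
translate([347, 432, 293]) cube([639, 265, 31]);
translate([347, 432, 586]) cube([639, 265, 31]);
translate([347, 432, 879]) cube([639, 265, 31]);
translate([347, 432, 1172]) cube([639, 265, 31]);


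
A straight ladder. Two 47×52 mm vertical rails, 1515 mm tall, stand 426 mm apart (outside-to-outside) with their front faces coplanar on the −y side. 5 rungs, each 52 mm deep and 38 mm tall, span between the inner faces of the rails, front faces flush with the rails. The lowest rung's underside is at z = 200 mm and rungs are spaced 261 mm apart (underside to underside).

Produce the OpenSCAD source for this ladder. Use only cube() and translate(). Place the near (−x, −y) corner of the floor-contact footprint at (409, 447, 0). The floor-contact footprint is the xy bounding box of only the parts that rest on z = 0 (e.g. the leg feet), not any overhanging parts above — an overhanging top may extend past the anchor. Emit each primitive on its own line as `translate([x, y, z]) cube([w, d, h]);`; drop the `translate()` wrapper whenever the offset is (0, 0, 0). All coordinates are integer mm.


translate([409, 447, 0]) cube([47, 52, 1515]);
translate([788, 447, 0]) cube([47, 52, 1515]);
translate([456, 447, 200]) cube([332, 52, 38]);
translate([456, 447, 461]) cube([332, 52, 38]);
translate([456, 447, 722]) cube([332, 52, 38]);
translate([456, 447, 983]) cube([332, 52, 38]);
translate([456, 447, 1244]) cube([332, 52, 38]);


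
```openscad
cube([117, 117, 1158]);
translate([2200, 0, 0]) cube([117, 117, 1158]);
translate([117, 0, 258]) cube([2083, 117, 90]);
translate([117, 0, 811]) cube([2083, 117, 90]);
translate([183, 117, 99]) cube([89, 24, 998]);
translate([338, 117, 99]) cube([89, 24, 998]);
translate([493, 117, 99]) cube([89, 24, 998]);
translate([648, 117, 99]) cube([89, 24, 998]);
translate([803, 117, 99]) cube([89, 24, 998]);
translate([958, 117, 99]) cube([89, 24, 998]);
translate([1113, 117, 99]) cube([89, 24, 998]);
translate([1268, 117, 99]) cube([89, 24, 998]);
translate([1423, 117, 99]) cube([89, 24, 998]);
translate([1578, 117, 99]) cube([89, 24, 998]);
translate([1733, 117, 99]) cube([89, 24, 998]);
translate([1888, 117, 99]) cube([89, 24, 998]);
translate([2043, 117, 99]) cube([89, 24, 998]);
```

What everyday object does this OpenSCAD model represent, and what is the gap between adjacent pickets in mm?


A fence section. The picket gap is 66 mm.

Two posts, two rails, 13 pickets — a fence section. Span 2083 mm holds 13 pickets of 89 mm with 14 equal gaps: ⌊(2083 − 13·89) / 14⌋ = 66 mm.


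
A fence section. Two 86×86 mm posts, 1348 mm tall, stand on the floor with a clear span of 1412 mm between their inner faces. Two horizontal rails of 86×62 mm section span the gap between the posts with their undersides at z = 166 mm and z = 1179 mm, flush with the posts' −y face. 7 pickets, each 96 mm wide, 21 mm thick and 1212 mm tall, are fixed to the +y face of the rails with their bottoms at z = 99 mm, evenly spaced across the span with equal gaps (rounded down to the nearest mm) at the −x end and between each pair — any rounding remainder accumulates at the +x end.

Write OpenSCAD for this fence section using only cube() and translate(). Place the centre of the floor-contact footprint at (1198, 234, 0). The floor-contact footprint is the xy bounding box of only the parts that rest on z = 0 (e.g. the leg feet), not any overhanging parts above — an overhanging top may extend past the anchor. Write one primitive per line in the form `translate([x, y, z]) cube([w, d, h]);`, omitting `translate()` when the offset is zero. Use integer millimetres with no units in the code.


translate([406, 191, 0]) cube([86, 86, 1348]);
translate([1904, 191, 0]) cube([86, 86, 1348]);
translate([492, 191, 166]) cube([1412, 86, 62]);
translate([492, 191, 1179]) cube([1412, 86, 62]);
translate([584, 277, 99]) cube([96, 21, 1212]);
translate([772, 277, 99]) cube([96, 21, 1212]);
translate([960, 277, 99]) cube([96, 21, 1212]);
translate([1148, 277, 99]) cube([96, 21, 1212]);
translate([1336, 277, 99]) cube([96, 21, 1212]);
translate([1524, 277, 99]) cube([96, 21, 1212]);
translate([1712, 277, 99]) cube([96, 21, 1212]);


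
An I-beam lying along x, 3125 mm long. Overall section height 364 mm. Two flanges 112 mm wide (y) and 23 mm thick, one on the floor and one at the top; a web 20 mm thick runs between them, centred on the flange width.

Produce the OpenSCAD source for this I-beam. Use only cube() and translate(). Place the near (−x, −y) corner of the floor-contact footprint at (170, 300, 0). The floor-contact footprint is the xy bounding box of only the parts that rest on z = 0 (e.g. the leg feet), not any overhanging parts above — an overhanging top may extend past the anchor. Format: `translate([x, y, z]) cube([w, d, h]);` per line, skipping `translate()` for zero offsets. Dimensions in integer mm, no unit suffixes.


translate([170, 300, 0]) cube([3125, 112, 23]);
translate([170, 346, 23]) cube([3125, 20, 318]);
translate([170, 300, 341]) cube([3125, 112, 23]);


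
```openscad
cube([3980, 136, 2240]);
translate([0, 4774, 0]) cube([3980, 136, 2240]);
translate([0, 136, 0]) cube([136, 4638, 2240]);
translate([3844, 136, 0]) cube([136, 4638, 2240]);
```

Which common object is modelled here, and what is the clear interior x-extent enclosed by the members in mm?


A house (or room) frame. The interior width is 3708 mm.

Four 2240 mm walls enclosing a rectangle with no floor or roof — a room or house frame. Outside width is 3980 mm and wall thickness is 136 mm, so the interior width is 3980 − 2 × 136 = 3708 mm.


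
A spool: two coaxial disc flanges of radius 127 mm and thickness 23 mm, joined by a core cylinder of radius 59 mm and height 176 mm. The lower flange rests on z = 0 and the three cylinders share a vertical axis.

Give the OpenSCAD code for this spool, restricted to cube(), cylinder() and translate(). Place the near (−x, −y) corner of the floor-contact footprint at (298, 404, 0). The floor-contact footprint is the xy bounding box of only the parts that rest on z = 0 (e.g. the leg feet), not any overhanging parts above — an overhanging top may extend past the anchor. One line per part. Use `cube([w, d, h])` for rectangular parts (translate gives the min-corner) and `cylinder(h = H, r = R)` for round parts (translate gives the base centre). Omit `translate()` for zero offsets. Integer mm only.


translate([425, 531, 0]) cylinder(h = 23, r = 127);
translate([425, 531, 23]) cylinder(h = 176, r = 59);
translate([425, 531, 199]) cylinder(h = 23, r = 127);


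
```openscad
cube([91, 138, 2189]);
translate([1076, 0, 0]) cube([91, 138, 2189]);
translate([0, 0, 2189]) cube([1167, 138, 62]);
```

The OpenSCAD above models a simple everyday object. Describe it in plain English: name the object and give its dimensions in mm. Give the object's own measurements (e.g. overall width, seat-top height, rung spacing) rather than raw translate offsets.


A door frame. The clear opening is 985 mm wide and 2189 mm high. Two 91 mm wide jambs, 138 mm deep, stand either side of the opening from the floor to the top of the opening. A 62 mm thick head sits across the top of both jambs, spanning the full outside width of the frame.


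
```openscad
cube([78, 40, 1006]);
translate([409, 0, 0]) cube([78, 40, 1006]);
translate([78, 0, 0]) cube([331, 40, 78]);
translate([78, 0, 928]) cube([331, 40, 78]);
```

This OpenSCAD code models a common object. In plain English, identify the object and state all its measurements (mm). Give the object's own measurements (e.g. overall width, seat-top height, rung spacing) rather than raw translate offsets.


A rectangular picture frame lying in the x–z plane (depth along y). The opening is 331 mm wide (x) by 850 mm tall (z), surrounded by a border 78 mm wide on all four sides. The frame is 40 mm deep and is made of two full-height vertical stiles with two horizontal rails fitted between them.


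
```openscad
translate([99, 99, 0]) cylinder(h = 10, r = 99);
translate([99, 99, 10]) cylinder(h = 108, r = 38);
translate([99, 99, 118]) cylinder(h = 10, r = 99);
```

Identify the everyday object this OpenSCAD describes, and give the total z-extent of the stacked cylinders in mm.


A spool. The overall height is 128 mm.

Three coaxial cylinders, large–small–large — a spool. Two 10 mm flanges and a 108 mm core give 10 + 108 + 10 = 128 mm.


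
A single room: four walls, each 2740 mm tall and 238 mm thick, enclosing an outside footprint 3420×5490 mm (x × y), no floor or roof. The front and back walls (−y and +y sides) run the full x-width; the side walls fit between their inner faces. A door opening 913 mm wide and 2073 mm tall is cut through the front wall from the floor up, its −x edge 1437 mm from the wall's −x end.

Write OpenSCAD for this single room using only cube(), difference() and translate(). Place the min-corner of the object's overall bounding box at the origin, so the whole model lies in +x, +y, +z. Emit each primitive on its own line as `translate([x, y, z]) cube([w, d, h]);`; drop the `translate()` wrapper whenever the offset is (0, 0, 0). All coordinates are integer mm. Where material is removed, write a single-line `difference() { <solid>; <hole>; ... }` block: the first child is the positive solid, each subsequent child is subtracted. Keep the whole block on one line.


difference() { cube([3420, 238, 2740]); translate([1437, 0, 0]) cube([913, 238, 2073]); }
translate([0, 5252, 0]) cube([3420, 238, 2740]);
translate([0, 238, 0]) cube([238, 5014, 2740]);
translate([3182, 238, 0]) cube([238, 5014, 2740]);


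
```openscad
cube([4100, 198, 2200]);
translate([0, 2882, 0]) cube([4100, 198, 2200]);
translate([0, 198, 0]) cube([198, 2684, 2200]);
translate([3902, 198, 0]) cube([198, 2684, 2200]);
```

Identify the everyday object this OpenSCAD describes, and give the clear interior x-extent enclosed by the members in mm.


A house (or room) frame. The interior width is 3704 mm.

Four 2200 mm walls enclosing a rectangle with no floor or roof — a room or house frame. Outside width is 4100 mm and wall thickness is 198 mm, so the interior width is 4100 − 2 × 198 = 3704 mm.


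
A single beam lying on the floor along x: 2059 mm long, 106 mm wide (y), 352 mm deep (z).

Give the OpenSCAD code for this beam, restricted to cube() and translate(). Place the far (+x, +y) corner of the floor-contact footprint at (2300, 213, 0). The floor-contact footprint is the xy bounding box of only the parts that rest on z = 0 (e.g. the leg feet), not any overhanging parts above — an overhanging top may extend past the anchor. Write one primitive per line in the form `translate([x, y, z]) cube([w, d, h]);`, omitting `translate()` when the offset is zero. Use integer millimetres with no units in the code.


translate([241, 107, 0]) cube([2059, 106, 352]);


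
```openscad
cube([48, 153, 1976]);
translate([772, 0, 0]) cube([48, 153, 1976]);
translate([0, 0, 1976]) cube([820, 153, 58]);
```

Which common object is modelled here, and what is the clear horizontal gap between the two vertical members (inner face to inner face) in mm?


A door frame. The clear opening width is 724 mm.

Two 1976 mm tall posts with a header on top — a door frame. The left jamb is 48 mm wide at x = 0; the right jamb starts at x = 772. The clear opening is 772 − 48 = 724 mm.


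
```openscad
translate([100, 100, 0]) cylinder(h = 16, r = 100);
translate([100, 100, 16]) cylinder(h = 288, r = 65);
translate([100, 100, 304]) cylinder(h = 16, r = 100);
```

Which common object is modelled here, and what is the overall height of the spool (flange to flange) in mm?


A spool. The overall height is 320 mm.

Three coaxial cylinders, large–small–large — a spool. Two 16 mm flanges and a 288 mm core give 16 + 288 + 16 = 320 mm.


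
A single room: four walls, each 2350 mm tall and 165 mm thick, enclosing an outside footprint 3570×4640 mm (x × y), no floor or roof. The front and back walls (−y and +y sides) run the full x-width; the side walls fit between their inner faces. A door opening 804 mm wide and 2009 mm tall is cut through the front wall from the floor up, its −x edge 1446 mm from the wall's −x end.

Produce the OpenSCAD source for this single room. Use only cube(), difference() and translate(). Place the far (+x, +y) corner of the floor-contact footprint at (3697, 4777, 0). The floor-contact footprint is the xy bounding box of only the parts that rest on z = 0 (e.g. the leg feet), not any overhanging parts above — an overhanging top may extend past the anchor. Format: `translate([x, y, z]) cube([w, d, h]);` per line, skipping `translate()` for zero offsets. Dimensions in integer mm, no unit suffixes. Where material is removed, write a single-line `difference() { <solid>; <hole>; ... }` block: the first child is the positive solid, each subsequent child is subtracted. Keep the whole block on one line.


difference() { translate([127, 137, 0]) cube([3570, 165, 2350]); translate([1573, 137, 0]) cube([804, 165, 2009]); }
translate([127, 4612, 0]) cube([3570, 165, 2350]);
translate([127, 302, 0]) cube([165, 4310, 2350]);
translate([3532, 302, 0]) cube([165, 4310, 2350]);


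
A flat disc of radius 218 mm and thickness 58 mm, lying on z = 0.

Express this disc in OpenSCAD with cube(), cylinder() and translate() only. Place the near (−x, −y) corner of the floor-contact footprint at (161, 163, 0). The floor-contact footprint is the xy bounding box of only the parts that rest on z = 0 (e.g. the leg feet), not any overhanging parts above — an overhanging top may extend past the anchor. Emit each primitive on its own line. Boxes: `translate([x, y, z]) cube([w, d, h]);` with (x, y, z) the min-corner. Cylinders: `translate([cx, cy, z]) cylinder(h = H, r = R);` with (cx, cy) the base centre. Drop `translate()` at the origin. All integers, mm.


translate([379, 381, 0]) cylinder(h = 58, r = 218);


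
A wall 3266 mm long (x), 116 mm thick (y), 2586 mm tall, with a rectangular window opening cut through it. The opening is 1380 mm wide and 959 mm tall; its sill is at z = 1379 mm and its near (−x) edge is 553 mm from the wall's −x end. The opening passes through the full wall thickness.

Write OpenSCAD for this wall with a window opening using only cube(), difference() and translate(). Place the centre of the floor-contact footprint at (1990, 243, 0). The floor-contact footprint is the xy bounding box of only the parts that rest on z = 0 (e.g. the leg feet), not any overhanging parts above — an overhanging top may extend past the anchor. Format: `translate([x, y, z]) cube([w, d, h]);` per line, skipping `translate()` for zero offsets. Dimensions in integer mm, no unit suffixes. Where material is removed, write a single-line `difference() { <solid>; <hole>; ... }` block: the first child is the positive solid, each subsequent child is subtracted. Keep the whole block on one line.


difference() { translate([357, 185, 0]) cube([3266, 116, 2586]); translate([910, 185, 1379]) cube([1380, 116, 959]); }


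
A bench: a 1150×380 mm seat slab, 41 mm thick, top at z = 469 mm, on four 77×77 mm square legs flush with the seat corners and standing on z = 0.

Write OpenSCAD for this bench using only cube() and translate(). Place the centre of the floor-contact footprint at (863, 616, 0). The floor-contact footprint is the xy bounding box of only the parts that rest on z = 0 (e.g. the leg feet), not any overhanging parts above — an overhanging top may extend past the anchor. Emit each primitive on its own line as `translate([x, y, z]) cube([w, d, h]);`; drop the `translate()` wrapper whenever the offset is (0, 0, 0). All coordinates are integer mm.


// leg_h = 469 − 41 = 428
translate([288, 426, 428]) cube([1150, 380, 41]);
translate([288, 426, 0]) cube([77, 77, 428]);
translate([288, 729, 0]) cube([77, 77, 428]);
translate([1361, 426, 0]) cube([77, 77, 428]);
translate([1361, 729, 0]) cube([77, 77, 428]);


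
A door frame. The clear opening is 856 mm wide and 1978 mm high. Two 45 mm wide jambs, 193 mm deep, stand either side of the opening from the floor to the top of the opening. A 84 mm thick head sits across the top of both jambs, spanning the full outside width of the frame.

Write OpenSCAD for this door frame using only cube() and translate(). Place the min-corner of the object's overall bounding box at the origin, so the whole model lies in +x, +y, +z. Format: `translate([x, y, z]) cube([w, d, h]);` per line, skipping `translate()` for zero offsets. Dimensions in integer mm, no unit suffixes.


cube([45, 193, 1978]);
translate([901, 0, 0]) cube([45, 193, 1978]);
translate([0, 0, 1978]) cube([946, 193, 84]);


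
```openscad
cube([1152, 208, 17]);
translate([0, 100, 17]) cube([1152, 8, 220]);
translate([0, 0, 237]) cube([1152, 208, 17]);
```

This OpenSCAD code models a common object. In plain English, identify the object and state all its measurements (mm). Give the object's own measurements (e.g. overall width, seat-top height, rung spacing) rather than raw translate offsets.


An I-beam lying along x, 1152 mm long. Overall section height 254 mm. Two flanges 208 mm wide (y) and 17 mm thick, one on the floor and one at the top; a web 8 mm thick runs between them, centred on the flange width.


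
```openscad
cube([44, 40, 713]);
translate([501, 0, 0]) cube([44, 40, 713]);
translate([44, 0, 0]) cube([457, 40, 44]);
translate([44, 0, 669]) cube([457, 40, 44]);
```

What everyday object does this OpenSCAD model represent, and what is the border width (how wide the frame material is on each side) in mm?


A picture frame. The border width is 44 mm.

Four thin pieces enclosing a rectangular opening — a picture frame. The two full-height stiles are 713 mm tall; the top rail sits at z = 669 and is 44 mm tall, so the border above the opening is 713 − 669 = 44 mm, matching the stile x-width.


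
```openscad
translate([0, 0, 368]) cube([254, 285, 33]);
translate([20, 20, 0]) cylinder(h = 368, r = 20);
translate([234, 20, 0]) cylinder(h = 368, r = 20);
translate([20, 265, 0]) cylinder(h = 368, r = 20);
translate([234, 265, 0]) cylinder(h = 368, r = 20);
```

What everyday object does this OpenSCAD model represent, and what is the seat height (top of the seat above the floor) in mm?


A stool. The seat height is 401 mm.

A 254×285×33 slab at z = 368 on four corner cylinders — a stool. The seat top is 368 + 33 = 401 mm.


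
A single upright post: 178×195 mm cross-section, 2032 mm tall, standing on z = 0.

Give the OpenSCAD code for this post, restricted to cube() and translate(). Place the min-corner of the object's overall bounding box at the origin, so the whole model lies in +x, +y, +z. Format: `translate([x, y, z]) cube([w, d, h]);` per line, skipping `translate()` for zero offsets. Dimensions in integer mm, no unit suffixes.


cube([178, 195, 2032]);


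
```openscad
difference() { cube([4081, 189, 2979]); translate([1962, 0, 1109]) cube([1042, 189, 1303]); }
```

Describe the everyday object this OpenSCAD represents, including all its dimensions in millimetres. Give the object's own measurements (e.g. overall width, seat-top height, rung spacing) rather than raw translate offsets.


A wall 4081 mm long (x), 189 mm thick (y), 2979 mm tall, with a rectangular window opening cut through it. The opening is 1042 mm wide and 1303 mm tall; its sill is at z = 1109 mm and its near (−x) edge is 1962 mm from the wall's −x end. The opening passes through the full wall thickness.


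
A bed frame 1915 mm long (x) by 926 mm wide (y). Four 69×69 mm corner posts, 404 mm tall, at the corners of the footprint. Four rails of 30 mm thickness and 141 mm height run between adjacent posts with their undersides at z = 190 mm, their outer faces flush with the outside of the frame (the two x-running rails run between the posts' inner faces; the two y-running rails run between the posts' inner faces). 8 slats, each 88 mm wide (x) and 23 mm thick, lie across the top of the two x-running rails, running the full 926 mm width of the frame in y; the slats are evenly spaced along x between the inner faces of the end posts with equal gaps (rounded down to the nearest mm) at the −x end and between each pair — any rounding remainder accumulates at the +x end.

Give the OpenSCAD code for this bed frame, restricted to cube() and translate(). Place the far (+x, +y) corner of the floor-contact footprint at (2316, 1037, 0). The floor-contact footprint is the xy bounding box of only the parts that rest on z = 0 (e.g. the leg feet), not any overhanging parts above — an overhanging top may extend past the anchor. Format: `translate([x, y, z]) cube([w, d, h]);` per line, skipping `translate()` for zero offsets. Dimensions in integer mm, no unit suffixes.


// slat z = rail_z + rail_h = 190 + 141 = 331
// slat gap = ⌊(1777 − 8·88) / 9⌋ = 119
translate([401, 111, 0]) cube([69, 69, 404]);
translate([401, 968, 0]) cube([69, 69, 404]);
translate([2247, 111, 0]) cube([69, 69, 404]);
translate([2247, 968, 0]) cube([69, 69, 404]);
translate([470, 111, 190]) cube([1777, 30, 141]);
translate([470, 1007, 190]) cube([1777, 30, 141]);
translate([401, 180, 190]) cube([30, 788, 141]);
translate([2286, 180, 190]) cube([30, 788, 141]);
translate([589, 111, 331]) cube([88, 926, 23]);
translate([796, 111, 331]) cube([88, 926, 23]);
translate([1003, 111, 331]) cube([88, 926, 23]);
translate([1210, 111, 331]) cube([88, 926, 23]);
translate([1417, 111, 331]) cube([88, 926, 23]);
translate([1624, 111, 331]) cube([88, 926, 23]);
translate([1831, 111, 331]) cube([88, 926, 23]);
translate([2038, 111, 331]) cube([88, 926, 23]);


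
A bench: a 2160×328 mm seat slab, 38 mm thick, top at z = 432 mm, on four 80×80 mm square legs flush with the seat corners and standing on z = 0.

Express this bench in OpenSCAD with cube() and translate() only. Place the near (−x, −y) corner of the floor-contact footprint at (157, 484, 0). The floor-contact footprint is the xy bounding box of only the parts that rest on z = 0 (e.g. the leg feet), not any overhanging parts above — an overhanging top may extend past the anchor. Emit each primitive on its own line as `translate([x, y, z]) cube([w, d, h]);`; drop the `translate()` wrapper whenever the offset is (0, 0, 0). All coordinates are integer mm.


translate([157, 484, 394]) cube([2160, 328, 38]);
translate([157, 484, 0]) cube([80, 80, 394]);
translate([157, 732, 0]) cube([80, 80, 394]);
translate([2237, 484, 0]) cube([80, 80, 394]);
translate([2237, 732, 0]) cube([80, 80, 394]);


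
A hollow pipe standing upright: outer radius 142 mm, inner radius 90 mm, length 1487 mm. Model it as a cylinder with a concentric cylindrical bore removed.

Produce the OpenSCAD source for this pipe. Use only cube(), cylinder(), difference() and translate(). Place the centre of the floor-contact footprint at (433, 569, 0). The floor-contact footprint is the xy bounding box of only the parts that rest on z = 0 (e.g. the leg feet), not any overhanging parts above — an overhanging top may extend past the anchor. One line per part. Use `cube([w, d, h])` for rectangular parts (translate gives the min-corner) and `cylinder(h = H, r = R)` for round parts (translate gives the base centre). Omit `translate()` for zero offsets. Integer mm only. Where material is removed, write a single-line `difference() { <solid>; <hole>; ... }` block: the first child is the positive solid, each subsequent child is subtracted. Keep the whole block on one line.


difference() { translate([433, 569, 0]) cylinder(h = 1487, r = 142); translate([433, 569, 0]) cylinder(h = 1487, r = 90); }


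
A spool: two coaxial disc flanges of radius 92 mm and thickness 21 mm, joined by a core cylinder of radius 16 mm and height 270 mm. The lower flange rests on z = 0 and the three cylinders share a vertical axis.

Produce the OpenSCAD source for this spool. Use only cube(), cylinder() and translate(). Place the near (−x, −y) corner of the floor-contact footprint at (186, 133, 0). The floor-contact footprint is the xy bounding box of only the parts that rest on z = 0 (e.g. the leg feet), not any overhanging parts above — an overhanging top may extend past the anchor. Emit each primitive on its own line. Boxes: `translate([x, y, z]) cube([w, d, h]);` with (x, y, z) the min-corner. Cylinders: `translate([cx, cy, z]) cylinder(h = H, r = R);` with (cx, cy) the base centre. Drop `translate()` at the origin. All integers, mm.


translate([278, 225, 0]) cylinder(h = 21, r = 92);
translate([278, 225, 21]) cylinder(h = 270, r = 16);
translate([278, 225, 291]) cylinder(h = 21, r = 92);


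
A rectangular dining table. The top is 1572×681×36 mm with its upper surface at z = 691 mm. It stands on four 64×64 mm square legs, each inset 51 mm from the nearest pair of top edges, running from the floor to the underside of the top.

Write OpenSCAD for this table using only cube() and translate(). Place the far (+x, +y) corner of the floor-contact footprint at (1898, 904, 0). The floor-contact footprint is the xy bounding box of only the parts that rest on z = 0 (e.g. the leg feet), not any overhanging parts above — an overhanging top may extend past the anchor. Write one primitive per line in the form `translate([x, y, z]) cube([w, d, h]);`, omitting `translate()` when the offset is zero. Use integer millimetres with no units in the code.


translate([377, 274, 655]) cube([1572, 681, 36]);
translate([428, 325, 0]) cube([64, 64, 655]);
translate([1834, 325, 0]) cube([64, 64, 655]);
translate([428, 840, 0]) cube([64, 64, 655]);
translate([1834, 840, 0]) cube([64, 64, 655]);


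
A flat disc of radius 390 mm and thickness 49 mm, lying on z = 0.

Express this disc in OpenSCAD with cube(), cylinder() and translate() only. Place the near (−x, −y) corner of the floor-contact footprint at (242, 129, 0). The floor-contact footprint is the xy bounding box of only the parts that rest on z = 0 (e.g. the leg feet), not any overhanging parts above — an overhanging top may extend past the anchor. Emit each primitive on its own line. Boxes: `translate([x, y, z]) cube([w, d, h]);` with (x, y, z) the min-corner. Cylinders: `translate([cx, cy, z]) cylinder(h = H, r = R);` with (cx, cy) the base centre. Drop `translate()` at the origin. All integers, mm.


translate([632, 519, 0]) cylinder(h = 49, r = 390);
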